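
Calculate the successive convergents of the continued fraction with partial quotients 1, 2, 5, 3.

Using the convergent recurrence p_i = a_i*p_{i-1} + p_{i-2}, q_i = a_i*q_{i-1} + q_{i-2} with p_{-2}=0, p_{-1}=1, q_{-2}=1, q_{-1}=0:
  i=0: a_0=1, p_0 = 1*1 + 0 = 1, q_0 = 1*0 + 1 = 1.
  i=1: a_1=2, p_1 = 2*1 + 1 = 3, q_1 = 2*1 + 0 = 2.
  i=2: a_2=5, p_2 = 5*3 + 1 = 16, q_2 = 5*2 + 1 = 11.
  i=3: a_3=3, p_3 = 3*16 + 3 = 51, q_3 = 3*11 + 2 = 35.

1/1, 3/2, 16/11, 51/35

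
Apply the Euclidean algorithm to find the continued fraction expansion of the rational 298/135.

Run the Euclidean algorithm on 298 and 135; the successive quotients are the partial quotients a_0, a_1, ... (each step inverts the fractional part left over by the previous one):
  298 = 2*135 + 28, so a_0 = 2.
  135 = 4*28 + 23, so a_1 = 4.
  28 = 1*23 + 5, so a_2 = 1.
  23 = 4*5 + 3, so a_3 = 4.
  5 = 1*3 + 2, so a_4 = 1.
  3 = 1*2 + 1, so a_5 = 1.
  2 = 2*1 + 0, so a_6 = 2.
The remainder reaches 0 after 7 divisions, so the expansion has 7 partial quotients, read off in order.

[2; 4, 1, 4, 1, 1, 2]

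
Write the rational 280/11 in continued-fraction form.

[25; 2, 5]

Run the Euclidean algorithm on 280 and 11; the successive quotients are the partial quotients a_0, a_1, ... (each step inverts the fractional part left over by the previous one):
  280 = 25*11 + 5, so a_0 = 25.
  11 = 2*5 + 1, so a_1 = 2.
  5 = 5*1 + 0, so a_2 = 5.
The remainder reaches 0 after 3 divisions, so the expansion has 3 partial quotients, read off in order.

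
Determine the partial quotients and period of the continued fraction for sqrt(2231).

[47; (4, 3, 1, 1, 8, 47, 8, 1, 1, 3, 4, 94)]

Write x_i = (sqrt(2231) + m_i)/d_i with (m_0, d_0) = (0, 1). a_0 = floor(sqrt(2231)) = 47, since 47^2 = 2209 <= 2231 < 2304 = 48^2.
Iterate m_{i+1} = d_i*a_i - m_i, d_{i+1} = (2231 - m_{i+1}^2)/d_i, a_{i+1} = floor((a_0 + m_{i+1})/d_{i+1}):
  m_1 = 1*47 - 0 = 47, d_1 = (2231 - 47^2)/1 = 22/1 = 22, a_1 = floor((47 + 47)/22) = 4.
  m_2 = 22*4 - 47 = 41, d_2 = (2231 - 41^2)/22 = 550/22 = 25, a_2 = floor((47 + 41)/25) = 3.
  m_3 = 25*3 - 41 = 34, d_3 = (2231 - 34^2)/25 = 1075/25 = 43, a_3 = floor((47 + 34)/43) = 1.
  m_4 = 43*1 - 34 = 9, d_4 = (2231 - 9^2)/43 = 2150/43 = 50, a_4 = floor((47 + 9)/50) = 1.
  m_5 = 50*1 - 9 = 41, d_5 = (2231 - 41^2)/50 = 550/50 = 11, a_5 = floor((47 + 41)/11) = 8.
  m_6 = 11*8 - 41 = 47, d_6 = (2231 - 47^2)/11 = 22/11 = 2, a_6 = floor((47 + 47)/2) = 47.
  m_7 = 2*47 - 47 = 47, d_7 = (2231 - 47^2)/2 = 22/2 = 11, a_7 = floor((47 + 47)/11) = 8.
  m_8 = 11*8 - 47 = 41, d_8 = (2231 - 41^2)/11 = 550/11 = 50, a_8 = floor((47 + 41)/50) = 1.
  m_9 = 50*1 - 41 = 9, d_9 = (2231 - 9^2)/50 = 2150/50 = 43, a_9 = floor((47 + 9)/43) = 1.
  m_10 = 43*1 - 9 = 34, d_10 = (2231 - 34^2)/43 = 1075/43 = 25, a_10 = floor((47 + 34)/25) = 3.
  m_11 = 25*3 - 34 = 41, d_11 = (2231 - 41^2)/25 = 550/25 = 22, a_11 = floor((47 + 41)/22) = 4.
  m_12 = 22*4 - 41 = 47, d_12 = (2231 - 47^2)/22 = 22/22 = 1, a_12 = floor((47 + 47)/1) = 94.
  m_13 = 1*94 - 47 = 47, d_13 = (2231 - 47^2)/1 = 22/1 = 22: (m_13, d_13) = (m_1, d_1) = (47, 22), so from here the quotients repeat a_1, ..., a_12; the period length is 12.
Hence the expansion of sqrt(2231) is a_0 = 47 followed by the repeating block 4, 3, 1, 1, 8, 47, 8, 1, 1, 3, 4, 94 (period 12).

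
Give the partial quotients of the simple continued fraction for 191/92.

[2; 13, 7]

Run the Euclidean algorithm on 191 and 92; the successive quotients are the partial quotients a_0, a_1, ... (each step inverts the fractional part left over by the previous one):
  191 = 2*92 + 7, so a_0 = 2.
  92 = 13*7 + 1, so a_1 = 13.
  7 = 7*1 + 0, so a_2 = 7.
The remainder reaches 0 after 3 divisions, so the expansion has 3 partial quotients, read off in order.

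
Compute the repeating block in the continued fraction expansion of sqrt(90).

Write x_i = (sqrt(90) + m_i)/d_i with (m_0, d_0) = (0, 1). a_0 = floor(sqrt(90)) = 9, since 9^2 = 81 <= 90 < 100 = 10^2.
Iterate m_{i+1} = d_i*a_i - m_i, d_{i+1} = (90 - m_{i+1}^2)/d_i, a_{i+1} = floor((a_0 + m_{i+1})/d_{i+1}):
  m_1 = 1*9 - 0 = 9, d_1 = (90 - 9^2)/1 = 9/1 = 9, a_1 = floor((9 + 9)/9) = 2.
  m_2 = 9*2 - 9 = 9, d_2 = (90 - 9^2)/9 = 9/9 = 1, a_2 = floor((9 + 9)/1) = 18.
  m_3 = 1*18 - 9 = 9, d_3 = (90 - 9^2)/1 = 9/1 = 9: (m_3, d_3) = (m_1, d_1) = (9, 9), so from here the quotients repeat a_1, a_2; the period length is 2.
Hence the expansion of sqrt(90) is a_0 = 9 followed by the repeating block 2, 18 (period 2).

[9; (2, 18)]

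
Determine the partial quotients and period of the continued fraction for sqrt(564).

[23; (1, 2, 1, 46)]

Write x_i = (sqrt(564) + m_i)/d_i with (m_0, d_0) = (0, 1). a_0 = floor(sqrt(564)) = 23, since 23^2 = 529 <= 564 < 576 = 24^2.
Iterate m_{i+1} = d_i*a_i - m_i, d_{i+1} = (564 - m_{i+1}^2)/d_i, a_{i+1} = floor((a_0 + m_{i+1})/d_{i+1}):
  m_1 = 1*23 - 0 = 23, d_1 = (564 - 23^2)/1 = 35/1 = 35, a_1 = floor((23 + 23)/35) = 1.
  m_2 = 35*1 - 23 = 12, d_2 = (564 - 12^2)/35 = 420/35 = 12, a_2 = floor((23 + 12)/12) = 2.
  m_3 = 12*2 - 12 = 12, d_3 = (564 - 12^2)/12 = 420/12 = 35, a_3 = floor((23 + 12)/35) = 1.
  m_4 = 35*1 - 12 = 23, d_4 = (564 - 23^2)/35 = 35/35 = 1, a_4 = floor((23 + 23)/1) = 46.
  m_5 = 1*46 - 23 = 23, d_5 = (564 - 23^2)/1 = 35/1 = 35: (m_5, d_5) = (m_1, d_1) = (23, 35), so from here the quotients repeat a_1, ..., a_4; the period length is 4.
Hence the expansion of sqrt(564) is a_0 = 23 followed by the repeating block 1, 2, 1, 46 (period 4).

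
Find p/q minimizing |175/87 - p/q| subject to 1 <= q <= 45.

91/45

Expand x = 175/87 as a continued fraction with the Euclidean algorithm:
  175 = 2*87 + 1, so a_0 = 2.
  87 = 87*1 + 0, so a_1 = 87.
so x = [2; 87].
Convergents (p_i = a_i*p_{i-1} + p_{i-2}, q_i = a_i*q_{i-1} + q_{i-2} with p_{-2}=0, p_{-1}=1, q_{-2}=1, q_{-1}=0), until the denominator exceeds 45:
  i=0: a_0=2, p_0 = 2*1 + 0 = 2, q_0 = 2*0 + 1 = 1.
  i=1: a_1=87, p_1 = 87*2 + 1 = 175, q_1 = 87*1 + 0 = 87.
q_1 = 87 > 45, so the last convergent with denominator <= 45 is p_0/q_0 = 2/1.
The closest fraction with denominator <= 45 is either p_0/q_0 or the intermediate fraction (k*p_0 + p_{-1})/(k*q_0 + q_{-1}) with the largest k >= 1 whose denominator stays <= 45; these approach x as k grows, and every other convergent or intermediate fraction in range is farther away.
Largest k: floor((45 - q_{-1})/q_0) = floor((45 - 0)/1) = 45 (using the seeds p_{-1} = 1, q_{-1} = 0).
That gives (45*2 + 1)/(45*1 + 0) = 91/45.
Compare the errors: |x - 2/1| = |175*1 - 2*87|/(87*1) = 1/87, and |x - 91/45| = |175*45 - 91*87|/(87*45) = 42/3915.
Cross-multiplying, 42*87 = 3654 < 3915 = 1*3915, so 42/3915 is smaller: the intermediate fraction 91/45 is closer to x than 2/1.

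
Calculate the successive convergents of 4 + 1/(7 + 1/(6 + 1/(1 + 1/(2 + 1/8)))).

Using the convergent recurrence p_i = a_i*p_{i-1} + p_{i-2}, q_i = a_i*q_{i-1} + q_{i-2} with p_{-2}=0, p_{-1}=1, q_{-2}=1, q_{-1}=0:
  i=0: a_0=4, p_0 = 4*1 + 0 = 4, q_0 = 4*0 + 1 = 1.
  i=1: a_1=7, p_1 = 7*4 + 1 = 29, q_1 = 7*1 + 0 = 7.
  i=2: a_2=6, p_2 = 6*29 + 4 = 178, q_2 = 6*7 + 1 = 43.
  i=3: a_3=1, p_3 = 1*178 + 29 = 207, q_3 = 1*43 + 7 = 50.
  i=4: a_4=2, p_4 = 2*207 + 178 = 592, q_4 = 2*50 + 43 = 143.
  i=5: a_5=8, p_5 = 8*592 + 207 = 4943, q_5 = 8*143 + 50 = 1194.

4/1, 29/7, 178/43, 207/50, 592/143, 4943/1194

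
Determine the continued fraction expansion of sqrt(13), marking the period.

Write x_i = (sqrt(13) + m_i)/d_i with (m_0, d_0) = (0, 1). a_0 = floor(sqrt(13)) = 3, since 3^2 = 9 <= 13 < 16 = 4^2.
Iterate m_{i+1} = d_i*a_i - m_i, d_{i+1} = (13 - m_{i+1}^2)/d_i, a_{i+1} = floor((a_0 + m_{i+1})/d_{i+1}):
  m_1 = 1*3 - 0 = 3, d_1 = (13 - 3^2)/1 = 4/1 = 4, a_1 = floor((3 + 3)/4) = 1.
  m_2 = 4*1 - 3 = 1, d_2 = (13 - 1^2)/4 = 12/4 = 3, a_2 = floor((3 + 1)/3) = 1.
  m_3 = 3*1 - 1 = 2, d_3 = (13 - 2^2)/3 = 9/3 = 3, a_3 = floor((3 + 2)/3) = 1.
  m_4 = 3*1 - 2 = 1, d_4 = (13 - 1^2)/3 = 12/3 = 4, a_4 = floor((3 + 1)/4) = 1.
  m_5 = 4*1 - 1 = 3, d_5 = (13 - 3^2)/4 = 4/4 = 1, a_5 = floor((3 + 3)/1) = 6.
  m_6 = 1*6 - 3 = 3, d_6 = (13 - 3^2)/1 = 4/1 = 4: (m_6, d_6) = (m_1, d_1) = (3, 4), so from here the quotients repeat a_1, ..., a_5; the period length is 5.
Hence the expansion of sqrt(13) is a_0 = 3 followed by the repeating block 1, 1, 1, 1, 6 (period 5).

[3; (1, 1, 1, 1, 6)]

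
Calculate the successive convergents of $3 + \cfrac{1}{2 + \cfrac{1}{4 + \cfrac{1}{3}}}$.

3/1, 7/2, 31/9, 100/29

Using the convergent recurrence p_i = a_i*p_{i-1} + p_{i-2}, q_i = a_i*q_{i-1} + q_{i-2} with p_{-2}=0, p_{-1}=1, q_{-2}=1, q_{-1}=0:
  i=0: a_0=3, p_0 = 3*1 + 0 = 3, q_0 = 3*0 + 1 = 1.
  i=1: a_1=2, p_1 = 2*3 + 1 = 7, q_1 = 2*1 + 0 = 2.
  i=2: a_2=4, p_2 = 4*7 + 3 = 31, q_2 = 4*2 + 1 = 9.
  i=3: a_3=3, p_3 = 3*31 + 7 = 100, q_3 = 3*9 + 2 = 29.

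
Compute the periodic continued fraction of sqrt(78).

Write x_i = (sqrt(78) + m_i)/d_i with (m_0, d_0) = (0, 1). a_0 = floor(sqrt(78)) = 8, since 8^2 = 64 <= 78 < 81 = 9^2.
Iterate m_{i+1} = d_i*a_i - m_i, d_{i+1} = (78 - m_{i+1}^2)/d_i, a_{i+1} = floor((a_0 + m_{i+1})/d_{i+1}):
  m_1 = 1*8 - 0 = 8, d_1 = (78 - 8^2)/1 = 14/1 = 14, a_1 = floor((8 + 8)/14) = 1.
  m_2 = 14*1 - 8 = 6, d_2 = (78 - 6^2)/14 = 42/14 = 3, a_2 = floor((8 + 6)/3) = 4.
  m_3 = 3*4 - 6 = 6, d_3 = (78 - 6^2)/3 = 42/3 = 14, a_3 = floor((8 + 6)/14) = 1.
  m_4 = 14*1 - 6 = 8, d_4 = (78 - 8^2)/14 = 14/14 = 1, a_4 = floor((8 + 8)/1) = 16.
  m_5 = 1*16 - 8 = 8, d_5 = (78 - 8^2)/1 = 14/1 = 14: (m_5, d_5) = (m_1, d_1) = (8, 14), so from here the quotients repeat a_1, ..., a_4; the period length is 4.
Hence the expansion of sqrt(78) is a_0 = 8 followed by the repeating block 1, 4, 1, 16 (period 4).

[8; (1, 4, 1, 16)]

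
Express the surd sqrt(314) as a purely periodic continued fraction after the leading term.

[17; (1, 2, 1, 1, 2, 1, 34)]

Write x_i = (sqrt(314) + m_i)/d_i with (m_0, d_0) = (0, 1). a_0 = floor(sqrt(314)) = 17, since 17^2 = 289 <= 314 < 324 = 18^2.
Iterate m_{i+1} = d_i*a_i - m_i, d_{i+1} = (314 - m_{i+1}^2)/d_i, a_{i+1} = floor((a_0 + m_{i+1})/d_{i+1}):
  m_1 = 1*17 - 0 = 17, d_1 = (314 - 17^2)/1 = 25/1 = 25, a_1 = floor((17 + 17)/25) = 1.
  m_2 = 25*1 - 17 = 8, d_2 = (314 - 8^2)/25 = 250/25 = 10, a_2 = floor((17 + 8)/10) = 2.
  m_3 = 10*2 - 8 = 12, d_3 = (314 - 12^2)/10 = 170/10 = 17, a_3 = floor((17 + 12)/17) = 1.
  m_4 = 17*1 - 12 = 5, d_4 = (314 - 5^2)/17 = 289/17 = 17, a_4 = floor((17 + 5)/17) = 1.
  m_5 = 17*1 - 5 = 12, d_5 = (314 - 12^2)/17 = 170/17 = 10, a_5 = floor((17 + 12)/10) = 2.
  m_6 = 10*2 - 12 = 8, d_6 = (314 - 8^2)/10 = 250/10 = 25, a_6 = floor((17 + 8)/25) = 1.
  m_7 = 25*1 - 8 = 17, d_7 = (314 - 17^2)/25 = 25/25 = 1, a_7 = floor((17 + 17)/1) = 34.
  m_8 = 1*34 - 17 = 17, d_8 = (314 - 17^2)/1 = 25/1 = 25: (m_8, d_8) = (m_1, d_1) = (17, 25), so from here the quotients repeat a_1, ..., a_7; the period length is 7.
Hence the expansion of sqrt(314) is a_0 = 17 followed by the repeating block 1, 2, 1, 1, 2, 1, 34 (period 7).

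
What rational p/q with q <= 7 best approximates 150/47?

16/5

Expand x = 150/47 as a continued fraction with the Euclidean algorithm:
  150 = 3*47 + 9, so a_0 = 3.
  47 = 5*9 + 2, so a_1 = 5.
  9 = 4*2 + 1, so a_2 = 4.
  2 = 2*1 + 0, so a_3 = 2.
so x = [3; 5, 4, 2].
Convergents (p_i = a_i*p_{i-1} + p_{i-2}, q_i = a_i*q_{i-1} + q_{i-2} with p_{-2}=0, p_{-1}=1, q_{-2}=1, q_{-1}=0), until the denominator exceeds 7:
  i=0: a_0=3, p_0 = 3*1 + 0 = 3, q_0 = 3*0 + 1 = 1.
  i=1: a_1=5, p_1 = 5*3 + 1 = 16, q_1 = 5*1 + 0 = 5.
  i=2: a_2=4, p_2 = 4*16 + 3 = 67, q_2 = 4*5 + 1 = 21.
q_2 = 21 > 7, so the last convergent with denominator <= 7 is p_1/q_1 = 16/5.
The closest fraction with denominator <= 7 is either p_1/q_1 or the intermediate fraction (k*p_1 + p_0)/(k*q_1 + q_0) with the largest k >= 1 whose denominator stays <= 7; these approach x as k grows, and every other convergent or intermediate fraction in range is farther away.
Largest k: floor((7 - q_0)/q_1) = floor((7 - 1)/5) = 1.
That gives (1*16 + 3)/(1*5 + 1) = 19/6.
Compare the errors: |x - 16/5| = |150*5 - 16*47|/(47*5) = 2/235, and |x - 19/6| = |150*6 - 19*47|/(47*6) = 7/282.
Cross-multiplying, 2*282 = 564 < 1645 = 7*235, so 2/235 is smaller: the convergent 16/5 is closer to x than 19/6.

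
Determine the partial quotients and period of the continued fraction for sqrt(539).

[23; (4, 1, 1, 1, 1, 1, 4, 46)]

Write x_i = (sqrt(539) + m_i)/d_i with (m_0, d_0) = (0, 1). a_0 = floor(sqrt(539)) = 23, since 23^2 = 529 <= 539 < 576 = 24^2.
Iterate m_{i+1} = d_i*a_i - m_i, d_{i+1} = (539 - m_{i+1}^2)/d_i, a_{i+1} = floor((a_0 + m_{i+1})/d_{i+1}):
  m_1 = 1*23 - 0 = 23, d_1 = (539 - 23^2)/1 = 10/1 = 10, a_1 = floor((23 + 23)/10) = 4.
  m_2 = 10*4 - 23 = 17, d_2 = (539 - 17^2)/10 = 250/10 = 25, a_2 = floor((23 + 17)/25) = 1.
  m_3 = 25*1 - 17 = 8, d_3 = (539 - 8^2)/25 = 475/25 = 19, a_3 = floor((23 + 8)/19) = 1.
  m_4 = 19*1 - 8 = 11, d_4 = (539 - 11^2)/19 = 418/19 = 22, a_4 = floor((23 + 11)/22) = 1.
  m_5 = 22*1 - 11 = 11, d_5 = (539 - 11^2)/22 = 418/22 = 19, a_5 = floor((23 + 11)/19) = 1.
  m_6 = 19*1 - 11 = 8, d_6 = (539 - 8^2)/19 = 475/19 = 25, a_6 = floor((23 + 8)/25) = 1.
  m_7 = 25*1 - 8 = 17, d_7 = (539 - 17^2)/25 = 250/25 = 10, a_7 = floor((23 + 17)/10) = 4.
  m_8 = 10*4 - 17 = 23, d_8 = (539 - 23^2)/10 = 10/10 = 1, a_8 = floor((23 + 23)/1) = 46.
  m_9 = 1*46 - 23 = 23, d_9 = (539 - 23^2)/1 = 10/1 = 10: (m_9, d_9) = (m_1, d_1) = (23, 10), so from here the quotients repeat a_1, ..., a_8; the period length is 8.
Hence the expansion of sqrt(539) is a_0 = 23 followed by the repeating block 4, 1, 1, 1, 1, 1, 4, 46 (period 8).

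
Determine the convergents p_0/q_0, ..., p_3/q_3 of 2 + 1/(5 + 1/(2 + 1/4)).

2/1, 11/5, 24/11, 107/49

Using the convergent recurrence p_i = a_i*p_{i-1} + p_{i-2}, q_i = a_i*q_{i-1} + q_{i-2} with p_{-2}=0, p_{-1}=1, q_{-2}=1, q_{-1}=0:
  i=0: a_0=2, p_0 = 2*1 + 0 = 2, q_0 = 2*0 + 1 = 1.
  i=1: a_1=5, p_1 = 5*2 + 1 = 11, q_1 = 5*1 + 0 = 5.
  i=2: a_2=2, p_2 = 2*11 + 2 = 24, q_2 = 2*5 + 1 = 11.
  i=3: a_3=4, p_3 = 4*24 + 11 = 107, q_3 = 4*11 + 5 = 49.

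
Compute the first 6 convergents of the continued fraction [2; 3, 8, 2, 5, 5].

2/1, 7/3, 58/25, 123/53, 673/290, 3488/1503

Using the convergent recurrence p_i = a_i*p_{i-1} + p_{i-2}, q_i = a_i*q_{i-1} + q_{i-2} with p_{-2}=0, p_{-1}=1, q_{-2}=1, q_{-1}=0:
  i=0: a_0=2, p_0 = 2*1 + 0 = 2, q_0 = 2*0 + 1 = 1.
  i=1: a_1=3, p_1 = 3*2 + 1 = 7, q_1 = 3*1 + 0 = 3.
  i=2: a_2=8, p_2 = 8*7 + 2 = 58, q_2 = 8*3 + 1 = 25.
  i=3: a_3=2, p_3 = 2*58 + 7 = 123, q_3 = 2*25 + 3 = 53.
  i=4: a_4=5, p_4 = 5*123 + 58 = 673, q_4 = 5*53 + 25 = 290.
  i=5: a_5=5, p_5 = 5*673 + 123 = 3488, q_5 = 5*290 + 53 = 1503.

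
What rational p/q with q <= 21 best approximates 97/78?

Expand x = 97/78 as a continued fraction with the Euclidean algorithm:
  97 = 1*78 + 19, so a_0 = 1.
  78 = 4*19 + 2, so a_1 = 4.
  19 = 9*2 + 1, so a_2 = 9.
  2 = 2*1 + 0, so a_3 = 2.
so x = [1; 4, 9, 2].
Convergents (p_i = a_i*p_{i-1} + p_{i-2}, q_i = a_i*q_{i-1} + q_{i-2} with p_{-2}=0, p_{-1}=1, q_{-2}=1, q_{-1}=0), until the denominator exceeds 21:
  i=0: a_0=1, p_0 = 1*1 + 0 = 1, q_0 = 1*0 + 1 = 1.
  i=1: a_1=4, p_1 = 4*1 + 1 = 5, q_1 = 4*1 + 0 = 4.
  i=2: a_2=9, p_2 = 9*5 + 1 = 46, q_2 = 9*4 + 1 = 37.
q_2 = 37 > 21, so the last convergent with denominator <= 21 is p_1/q_1 = 5/4.
The closest fraction with denominator <= 21 is either p_1/q_1 or the intermediate fraction (k*p_1 + p_0)/(k*q_1 + q_0) with the largest k >= 1 whose denominator stays <= 21; these approach x as k grows, and every other convergent or intermediate fraction in range is farther away.
Largest k: floor((21 - q_0)/q_1) = floor((21 - 1)/4) = 5.
That gives (5*5 + 1)/(5*4 + 1) = 26/21.
Compare the errors: |x - 5/4| = |97*4 - 5*78|/(78*4) = 2/312, and |x - 26/21| = |97*21 - 26*78|/(78*21) = 9/1638.
Cross-multiplying, 9*312 = 2808 < 3276 = 2*1638, so 9/1638 is smaller: the intermediate fraction 26/21 is closer to x than 5/4.

26/21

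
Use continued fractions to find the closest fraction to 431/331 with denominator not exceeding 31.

Expand x = 431/331 as a continued fraction with the Euclidean algorithm:
  431 = 1*331 + 100, so a_0 = 1.
  331 = 3*100 + 31, so a_1 = 3.
  100 = 3*31 + 7, so a_2 = 3.
  31 = 4*7 + 3, so a_3 = 4.
  7 = 2*3 + 1, so a_4 = 2.
  3 = 3*1 + 0, so a_5 = 3.
so x = [1; 3, 3, 4, 2, 3].
Convergents (p_i = a_i*p_{i-1} + p_{i-2}, q_i = a_i*q_{i-1} + q_{i-2} with p_{-2}=0, p_{-1}=1, q_{-2}=1, q_{-1}=0), until the denominator exceeds 31:
  i=0: a_0=1, p_0 = 1*1 + 0 = 1, q_0 = 1*0 + 1 = 1.
  i=1: a_1=3, p_1 = 3*1 + 1 = 4, q_1 = 3*1 + 0 = 3.
  i=2: a_2=3, p_2 = 3*4 + 1 = 13, q_2 = 3*3 + 1 = 10.
  i=3: a_3=4, p_3 = 4*13 + 4 = 56, q_3 = 4*10 + 3 = 43.
q_3 = 43 > 31, so the last convergent with denominator <= 31 is p_2/q_2 = 13/10.
The closest fraction with denominator <= 31 is either p_2/q_2 or the intermediate fraction (k*p_2 + p_1)/(k*q_2 + q_1) with the largest k >= 1 whose denominator stays <= 31; these approach x as k grows, and every other convergent or intermediate fraction in range is farther away.
Largest k: floor((31 - q_1)/q_2) = floor((31 - 3)/10) = 2.
That gives (2*13 + 4)/(2*10 + 3) = 30/23.
Compare the errors: |x - 13/10| = |431*10 - 13*331|/(331*10) = 7/3310, and |x - 30/23| = |431*23 - 30*331|/(331*23) = 17/7613.
Cross-multiplying, 7*7613 = 53291 < 56270 = 17*3310, so 7/3310 is smaller: the convergent 13/10 is closer to x than 30/23.

13/10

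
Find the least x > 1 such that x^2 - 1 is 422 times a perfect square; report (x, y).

(x, y) = (7022501, 341850)

First expand sqrt(422) as a continued fraction. With x_i = (sqrt(422) + m_i)/d_i and (m_0, d_0) = (0, 1): a_0 = floor(sqrt(422)) = 20, since 20^2 = 400 <= 422 < 441 = 21^2.
Iterate m_{i+1} = d_i*a_i - m_i, d_{i+1} = (422 - m_{i+1}^2)/d_i, a_{i+1} = floor((a_0 + m_{i+1})/d_{i+1}):
  m_1 = 1*20 - 0 = 20, d_1 = (422 - 20^2)/1 = 22/1 = 22, a_1 = floor((20 + 20)/22) = 1.
  m_2 = 22*1 - 20 = 2, d_2 = (422 - 2^2)/22 = 418/22 = 19, a_2 = floor((20 + 2)/19) = 1.
  m_3 = 19*1 - 2 = 17, d_3 = (422 - 17^2)/19 = 133/19 = 7, a_3 = floor((20 + 17)/7) = 5.
  m_4 = 7*5 - 17 = 18, d_4 = (422 - 18^2)/7 = 98/7 = 14, a_4 = floor((20 + 18)/14) = 2.
  m_5 = 14*2 - 18 = 10, d_5 = (422 - 10^2)/14 = 322/14 = 23, a_5 = floor((20 + 10)/23) = 1.
  m_6 = 23*1 - 10 = 13, d_6 = (422 - 13^2)/23 = 253/23 = 11, a_6 = floor((20 + 13)/11) = 3.
  m_7 = 11*3 - 13 = 20, d_7 = (422 - 20^2)/11 = 22/11 = 2, a_7 = floor((20 + 20)/2) = 20.
  m_8 = 2*20 - 20 = 20, d_8 = (422 - 20^2)/2 = 22/2 = 11, a_8 = floor((20 + 20)/11) = 3.
  m_9 = 11*3 - 20 = 13, d_9 = (422 - 13^2)/11 = 253/11 = 23, a_9 = floor((20 + 13)/23) = 1.
  m_10 = 23*1 - 13 = 10, d_10 = (422 - 10^2)/23 = 322/23 = 14, a_10 = floor((20 + 10)/14) = 2.
  m_11 = 14*2 - 10 = 18, d_11 = (422 - 18^2)/14 = 98/14 = 7, a_11 = floor((20 + 18)/7) = 5.
  m_12 = 7*5 - 18 = 17, d_12 = (422 - 17^2)/7 = 133/7 = 19, a_12 = floor((20 + 17)/19) = 1.
  m_13 = 19*1 - 17 = 2, d_13 = (422 - 2^2)/19 = 418/19 = 22, a_13 = floor((20 + 2)/22) = 1.
  m_14 = 22*1 - 2 = 20, d_14 = (422 - 20^2)/22 = 22/22 = 1, a_14 = floor((20 + 20)/1) = 40.
  m_15 = 1*40 - 20 = 20, d_15 = (422 - 20^2)/1 = 22/1 = 22: (m_15, d_15) = (m_1, d_1) = (20, 22), so from here the quotients repeat a_1, ..., a_14; the period length is 14.
So sqrt(422) = [20; (1, 1, 5, 2, 1, 3, 20, 3, 1, 2, 5, 1, 1, 40)] with period length k = 14.
k is even, so the fundamental solution of x^2 - 422y^2 = 1 is (p_{k-1}, q_{k-1}) = (p_13, q_13); compute convergents through index 13.
Convergents (p_i = a_i*p_{i-1} + p_{i-2}, q_i = a_i*q_{i-1} + q_{i-2} with p_{-2}=0, p_{-1}=1, q_{-2}=1, q_{-1}=0):
  i=0: a_0=20, p_0 = 20*1 + 0 = 20, q_0 = 20*0 + 1 = 1.
  i=1: a_1=1, p_1 = 1*20 + 1 = 21, q_1 = 1*1 + 0 = 1.
  i=2: a_2=1, p_2 = 1*21 + 20 = 41, q_2 = 1*1 + 1 = 2.
  i=3: a_3=5, p_3 = 5*41 + 21 = 226, q_3 = 5*2 + 1 = 11.
  i=4: a_4=2, p_4 = 2*226 + 41 = 493, q_4 = 2*11 + 2 = 24.
  i=5: a_5=1, p_5 = 1*493 + 226 = 719, q_5 = 1*24 + 11 = 35.
  i=6: a_6=3, p_6 = 3*719 + 493 = 2650, q_6 = 3*35 + 24 = 129.
  i=7: a_7=20, p_7 = 20*2650 + 719 = 53719, q_7 = 20*129 + 35 = 2615.
  i=8: a_8=3, p_8 = 3*53719 + 2650 = 163807, q_8 = 3*2615 + 129 = 7974.
  i=9: a_9=1, p_9 = 1*163807 + 53719 = 217526, q_9 = 1*7974 + 2615 = 10589.
  i=10: a_10=2, p_10 = 2*217526 + 163807 = 598859, q_10 = 2*10589 + 7974 = 29152.
  i=11: a_11=5, p_11 = 5*598859 + 217526 = 3211821, q_11 = 5*29152 + 10589 = 156349.
  i=12: a_12=1, p_12 = 1*3211821 + 598859 = 3810680, q_12 = 1*156349 + 29152 = 185501.
  i=13: a_13=1, p_13 = 1*3810680 + 3211821 = 7022501, q_13 = 1*185501 + 156349 = 341850.
Check: 7022501^2 - 422*341850^2 = 49315520295001 - 49315520295000 = 1, so (x, y) = (7022501, 341850) solves the equation, and by the theorem it is the least positive solution.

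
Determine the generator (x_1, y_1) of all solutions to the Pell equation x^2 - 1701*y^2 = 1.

First expand sqrt(1701) as a continued fraction. With x_i = (sqrt(1701) + m_i)/d_i and (m_0, d_0) = (0, 1): a_0 = floor(sqrt(1701)) = 41, since 41^2 = 1681 <= 1701 < 1764 = 42^2.
Iterate m_{i+1} = d_i*a_i - m_i, d_{i+1} = (1701 - m_{i+1}^2)/d_i, a_{i+1} = floor((a_0 + m_{i+1})/d_{i+1}):
  m_1 = 1*41 - 0 = 41, d_1 = (1701 - 41^2)/1 = 20/1 = 20, a_1 = floor((41 + 41)/20) = 4.
  m_2 = 20*4 - 41 = 39, d_2 = (1701 - 39^2)/20 = 180/20 = 9, a_2 = floor((41 + 39)/9) = 8.
  m_3 = 9*8 - 39 = 33, d_3 = (1701 - 33^2)/9 = 612/9 = 68, a_3 = floor((41 + 33)/68) = 1.
  m_4 = 68*1 - 33 = 35, d_4 = (1701 - 35^2)/68 = 476/68 = 7, a_4 = floor((41 + 35)/7) = 10.
  m_5 = 7*10 - 35 = 35, d_5 = (1701 - 35^2)/7 = 476/7 = 68, a_5 = floor((41 + 35)/68) = 1.
  m_6 = 68*1 - 35 = 33, d_6 = (1701 - 33^2)/68 = 612/68 = 9, a_6 = floor((41 + 33)/9) = 8.
  m_7 = 9*8 - 33 = 39, d_7 = (1701 - 39^2)/9 = 180/9 = 20, a_7 = floor((41 + 39)/20) = 4.
  m_8 = 20*4 - 39 = 41, d_8 = (1701 - 41^2)/20 = 20/20 = 1, a_8 = floor((41 + 41)/1) = 82.
  m_9 = 1*82 - 41 = 41, d_9 = (1701 - 41^2)/1 = 20/1 = 20: (m_9, d_9) = (m_1, d_1) = (41, 20), so from here the quotients repeat a_1, ..., a_8; the period length is 8.
So sqrt(1701) = [41; (4, 8, 1, 10, 1, 8, 4, 82)] with period length k = 8.
k is even, so the fundamental solution of x^2 - 1701y^2 = 1 is (p_{k-1}, q_{k-1}) = (p_7, q_7); compute convergents through index 7.
Convergents (p_i = a_i*p_{i-1} + p_{i-2}, q_i = a_i*q_{i-1} + q_{i-2} with p_{-2}=0, p_{-1}=1, q_{-2}=1, q_{-1}=0):
  i=0: a_0=41, p_0 = 41*1 + 0 = 41, q_0 = 41*0 + 1 = 1.
  i=1: a_1=4, p_1 = 4*41 + 1 = 165, q_1 = 4*1 + 0 = 4.
  i=2: a_2=8, p_2 = 8*165 + 41 = 1361, q_2 = 8*4 + 1 = 33.
  i=3: a_3=1, p_3 = 1*1361 + 165 = 1526, q_3 = 1*33 + 4 = 37.
  i=4: a_4=10, p_4 = 10*1526 + 1361 = 16621, q_4 = 10*37 + 33 = 403.
  i=5: a_5=1, p_5 = 1*16621 + 1526 = 18147, q_5 = 1*403 + 37 = 440.
  i=6: a_6=8, p_6 = 8*18147 + 16621 = 161797, q_6 = 8*440 + 403 = 3923.
  i=7: a_7=4, p_7 = 4*161797 + 18147 = 665335, q_7 = 4*3923 + 440 = 16132.
Check: 665335^2 - 1701*16132^2 = 442670662225 - 442670662224 = 1, so (x, y) = (665335, 16132) solves the equation, and by the theorem it is the least positive solution.

(x, y) = (665335, 16132)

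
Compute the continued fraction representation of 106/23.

[4; 1, 1, 1, 1, 4]

Run the Euclidean algorithm on 106 and 23; the successive quotients are the partial quotients a_0, a_1, ... (each step inverts the fractional part left over by the previous one):
  106 = 4*23 + 14, so a_0 = 4.
  23 = 1*14 + 9, so a_1 = 1.
  14 = 1*9 + 5, so a_2 = 1.
  9 = 1*5 + 4, so a_3 = 1.
  5 = 1*4 + 1, so a_4 = 1.
  4 = 4*1 + 0, so a_5 = 4.
The remainder reaches 0 after 6 divisions, so the expansion has 6 partial quotients, read off in order.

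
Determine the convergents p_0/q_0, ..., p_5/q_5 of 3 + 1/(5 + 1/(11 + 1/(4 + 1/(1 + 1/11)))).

Using the convergent recurrence p_i = a_i*p_{i-1} + p_{i-2}, q_i = a_i*q_{i-1} + q_{i-2} with p_{-2}=0, p_{-1}=1, q_{-2}=1, q_{-1}=0:
  i=0: a_0=3, p_0 = 3*1 + 0 = 3, q_0 = 3*0 + 1 = 1.
  i=1: a_1=5, p_1 = 5*3 + 1 = 16, q_1 = 5*1 + 0 = 5.
  i=2: a_2=11, p_2 = 11*16 + 3 = 179, q_2 = 11*5 + 1 = 56.
  i=3: a_3=4, p_3 = 4*179 + 16 = 732, q_3 = 4*56 + 5 = 229.
  i=4: a_4=1, p_4 = 1*732 + 179 = 911, q_4 = 1*229 + 56 = 285.
  i=5: a_5=11, p_5 = 11*911 + 732 = 10753, q_5 = 11*285 + 229 = 3364.

3/1, 16/5, 179/56, 732/229, 911/285, 10753/3364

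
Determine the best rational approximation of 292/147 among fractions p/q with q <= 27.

2/1

Expand x = 292/147 as a continued fraction with the Euclidean algorithm:
  292 = 1*147 + 145, so a_0 = 1.
  147 = 1*145 + 2, so a_1 = 1.
  145 = 72*2 + 1, so a_2 = 72.
  2 = 2*1 + 0, so a_3 = 2.
so x = [1; 1, 72, 2].
Convergents (p_i = a_i*p_{i-1} + p_{i-2}, q_i = a_i*q_{i-1} + q_{i-2} with p_{-2}=0, p_{-1}=1, q_{-2}=1, q_{-1}=0), until the denominator exceeds 27:
  i=0: a_0=1, p_0 = 1*1 + 0 = 1, q_0 = 1*0 + 1 = 1.
  i=1: a_1=1, p_1 = 1*1 + 1 = 2, q_1 = 1*1 + 0 = 1.
  i=2: a_2=72, p_2 = 72*2 + 1 = 145, q_2 = 72*1 + 1 = 73.
q_2 = 73 > 27, so the last convergent with denominator <= 27 is p_1/q_1 = 2/1.
The closest fraction with denominator <= 27 is either p_1/q_1 or the intermediate fraction (k*p_1 + p_0)/(k*q_1 + q_0) with the largest k >= 1 whose denominator stays <= 27; these approach x as k grows, and every other convergent or intermediate fraction in range is farther away.
Largest k: floor((27 - q_0)/q_1) = floor((27 - 1)/1) = 26.
That gives (26*2 + 1)/(26*1 + 1) = 53/27.
Compare the errors: |x - 2/1| = |292*1 - 2*147|/(147*1) = 2/147, and |x - 53/27| = |292*27 - 53*147|/(147*27) = 93/3969.
Cross-multiplying, 2*3969 = 7938 < 13671 = 93*147, so 2/147 is smaller: the convergent 2/1 is closer to x than 53/27.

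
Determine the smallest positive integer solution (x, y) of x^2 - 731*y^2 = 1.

(x, y) = (730, 27)

First expand sqrt(731) as a continued fraction. With x_i = (sqrt(731) + m_i)/d_i and (m_0, d_0) = (0, 1): a_0 = floor(sqrt(731)) = 27, since 27^2 = 729 <= 731 < 784 = 28^2.
Iterate m_{i+1} = d_i*a_i - m_i, d_{i+1} = (731 - m_{i+1}^2)/d_i, a_{i+1} = floor((a_0 + m_{i+1})/d_{i+1}):
  m_1 = 1*27 - 0 = 27, d_1 = (731 - 27^2)/1 = 2/1 = 2, a_1 = floor((27 + 27)/2) = 27.
  m_2 = 2*27 - 27 = 27, d_2 = (731 - 27^2)/2 = 2/2 = 1, a_2 = floor((27 + 27)/1) = 54.
  m_3 = 1*54 - 27 = 27, d_3 = (731 - 27^2)/1 = 2/1 = 2: (m_3, d_3) = (m_1, d_1) = (27, 2), so from here the quotients repeat a_1, a_2; the period length is 2.
So sqrt(731) = [27; (27, 54)] with period length k = 2.
k is even, so the fundamental solution of x^2 - 731y^2 = 1 is (p_{k-1}, q_{k-1}) = (p_1, q_1); compute convergents through index 1.
Convergents (p_i = a_i*p_{i-1} + p_{i-2}, q_i = a_i*q_{i-1} + q_{i-2} with p_{-2}=0, p_{-1}=1, q_{-2}=1, q_{-1}=0):
  i=0: a_0=27, p_0 = 27*1 + 0 = 27, q_0 = 27*0 + 1 = 1.
  i=1: a_1=27, p_1 = 27*27 + 1 = 730, q_1 = 27*1 + 0 = 27.
Check: 730^2 - 731*27^2 = 532900 - 532899 = 1, so (x, y) = (730, 27) solves the equation, and by the theorem it is the least positive solution.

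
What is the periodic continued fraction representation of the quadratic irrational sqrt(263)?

[16; (4, 1, 1, 1, 1, 15, 1, 1, 1, 1, 4, 32)]

Write x_i = (sqrt(263) + m_i)/d_i with (m_0, d_0) = (0, 1). a_0 = floor(sqrt(263)) = 16, since 16^2 = 256 <= 263 < 289 = 17^2.
Iterate m_{i+1} = d_i*a_i - m_i, d_{i+1} = (263 - m_{i+1}^2)/d_i, a_{i+1} = floor((a_0 + m_{i+1})/d_{i+1}):
  m_1 = 1*16 - 0 = 16, d_1 = (263 - 16^2)/1 = 7/1 = 7, a_1 = floor((16 + 16)/7) = 4.
  m_2 = 7*4 - 16 = 12, d_2 = (263 - 12^2)/7 = 119/7 = 17, a_2 = floor((16 + 12)/17) = 1.
  m_3 = 17*1 - 12 = 5, d_3 = (263 - 5^2)/17 = 238/17 = 14, a_3 = floor((16 + 5)/14) = 1.
  m_4 = 14*1 - 5 = 9, d_4 = (263 - 9^2)/14 = 182/14 = 13, a_4 = floor((16 + 9)/13) = 1.
  m_5 = 13*1 - 9 = 4, d_5 = (263 - 4^2)/13 = 247/13 = 19, a_5 = floor((16 + 4)/19) = 1.
  m_6 = 19*1 - 4 = 15, d_6 = (263 - 15^2)/19 = 38/19 = 2, a_6 = floor((16 + 15)/2) = 15.
  m_7 = 2*15 - 15 = 15, d_7 = (263 - 15^2)/2 = 38/2 = 19, a_7 = floor((16 + 15)/19) = 1.
  m_8 = 19*1 - 15 = 4, d_8 = (263 - 4^2)/19 = 247/19 = 13, a_8 = floor((16 + 4)/13) = 1.
  m_9 = 13*1 - 4 = 9, d_9 = (263 - 9^2)/13 = 182/13 = 14, a_9 = floor((16 + 9)/14) = 1.
  m_10 = 14*1 - 9 = 5, d_10 = (263 - 5^2)/14 = 238/14 = 17, a_10 = floor((16 + 5)/17) = 1.
  m_11 = 17*1 - 5 = 12, d_11 = (263 - 12^2)/17 = 119/17 = 7, a_11 = floor((16 + 12)/7) = 4.
  m_12 = 7*4 - 12 = 16, d_12 = (263 - 16^2)/7 = 7/7 = 1, a_12 = floor((16 + 16)/1) = 32.
  m_13 = 1*32 - 16 = 16, d_13 = (263 - 16^2)/1 = 7/1 = 7: (m_13, d_13) = (m_1, d_1) = (16, 7), so from here the quotients repeat a_1, ..., a_12; the period length is 12.
Hence the expansion of sqrt(263) is a_0 = 16 followed by the repeating block 4, 1, 1, 1, 1, 15, 1, 1, 1, 1, 4, 32 (period 12).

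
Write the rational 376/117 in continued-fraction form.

Run the Euclidean algorithm on 376 and 117; the successive quotients are the partial quotients a_0, a_1, ... (each step inverts the fractional part left over by the previous one):
  376 = 3*117 + 25, so a_0 = 3.
  117 = 4*25 + 17, so a_1 = 4.
  25 = 1*17 + 8, so a_2 = 1.
  17 = 2*8 + 1, so a_3 = 2.
  8 = 8*1 + 0, so a_4 = 8.
The remainder reaches 0 after 5 divisions, so the expansion has 5 partial quotients, read off in order.

[3; 4, 1, 2, 8]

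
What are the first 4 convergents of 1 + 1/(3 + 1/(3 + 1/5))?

1/1, 4/3, 13/10, 69/53

Using the convergent recurrence p_i = a_i*p_{i-1} + p_{i-2}, q_i = a_i*q_{i-1} + q_{i-2} with p_{-2}=0, p_{-1}=1, q_{-2}=1, q_{-1}=0:
  i=0: a_0=1, p_0 = 1*1 + 0 = 1, q_0 = 1*0 + 1 = 1.
  i=1: a_1=3, p_1 = 3*1 + 1 = 4, q_1 = 3*1 + 0 = 3.
  i=2: a_2=3, p_2 = 3*4 + 1 = 13, q_2 = 3*3 + 1 = 10.
  i=3: a_3=5, p_3 = 5*13 + 4 = 69, q_3 = 5*10 + 3 = 53.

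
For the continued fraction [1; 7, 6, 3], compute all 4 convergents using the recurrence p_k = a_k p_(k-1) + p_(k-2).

1/1, 8/7, 49/43, 155/136

Using the convergent recurrence p_i = a_i*p_{i-1} + p_{i-2}, q_i = a_i*q_{i-1} + q_{i-2} with p_{-2}=0, p_{-1}=1, q_{-2}=1, q_{-1}=0:
  i=0: a_0=1, p_0 = 1*1 + 0 = 1, q_0 = 1*0 + 1 = 1.
  i=1: a_1=7, p_1 = 7*1 + 1 = 8, q_1 = 7*1 + 0 = 7.
  i=2: a_2=6, p_2 = 6*8 + 1 = 49, q_2 = 6*7 + 1 = 43.
  i=3: a_3=3, p_3 = 3*49 + 8 = 155, q_3 = 3*43 + 7 = 136.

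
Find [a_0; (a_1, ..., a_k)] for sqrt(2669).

Write x_i = (sqrt(2669) + m_i)/d_i with (m_0, d_0) = (0, 1). a_0 = floor(sqrt(2669)) = 51, since 51^2 = 2601 <= 2669 < 2704 = 52^2.
Iterate m_{i+1} = d_i*a_i - m_i, d_{i+1} = (2669 - m_{i+1}^2)/d_i, a_{i+1} = floor((a_0 + m_{i+1})/d_{i+1}):
  m_1 = 1*51 - 0 = 51, d_1 = (2669 - 51^2)/1 = 68/1 = 68, a_1 = floor((51 + 51)/68) = 1.
  m_2 = 68*1 - 51 = 17, d_2 = (2669 - 17^2)/68 = 2380/68 = 35, a_2 = floor((51 + 17)/35) = 1.
  m_3 = 35*1 - 17 = 18, d_3 = (2669 - 18^2)/35 = 2345/35 = 67, a_3 = floor((51 + 18)/67) = 1.
  m_4 = 67*1 - 18 = 49, d_4 = (2669 - 49^2)/67 = 268/67 = 4, a_4 = floor((51 + 49)/4) = 25.
  m_5 = 4*25 - 49 = 51, d_5 = (2669 - 51^2)/4 = 68/4 = 17, a_5 = floor((51 + 51)/17) = 6.
  m_6 = 17*6 - 51 = 51, d_6 = (2669 - 51^2)/17 = 68/17 = 4, a_6 = floor((51 + 51)/4) = 25.
  m_7 = 4*25 - 51 = 49, d_7 = (2669 - 49^2)/4 = 268/4 = 67, a_7 = floor((51 + 49)/67) = 1.
  m_8 = 67*1 - 49 = 18, d_8 = (2669 - 18^2)/67 = 2345/67 = 35, a_8 = floor((51 + 18)/35) = 1.
  m_9 = 35*1 - 18 = 17, d_9 = (2669 - 17^2)/35 = 2380/35 = 68, a_9 = floor((51 + 17)/68) = 1.
  m_10 = 68*1 - 17 = 51, d_10 = (2669 - 51^2)/68 = 68/68 = 1, a_10 = floor((51 + 51)/1) = 102.
  m_11 = 1*102 - 51 = 51, d_11 = (2669 - 51^2)/1 = 68/1 = 68: (m_11, d_11) = (m_1, d_1) = (51, 68), so from here the quotients repeat a_1, ..., a_10; the period length is 10.
Hence the expansion of sqrt(2669) is a_0 = 51 followed by the repeating block 1, 1, 1, 25, 6, 25, 1, 1, 1, 102 (period 10).

[51; (1, 1, 1, 25, 6, 25, 1, 1, 1, 102)]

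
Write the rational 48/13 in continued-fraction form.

[3; 1, 2, 4]

Run the Euclidean algorithm on 48 and 13; the successive quotients are the partial quotients a_0, a_1, ... (each step inverts the fractional part left over by the previous one):
  48 = 3*13 + 9, so a_0 = 3.
  13 = 1*9 + 4, so a_1 = 1.
  9 = 2*4 + 1, so a_2 = 2.
  4 = 4*1 + 0, so a_3 = 4.
The remainder reaches 0 after 4 divisions, so the expansion has 4 partial quotients, read off in order.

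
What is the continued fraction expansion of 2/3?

Run the Euclidean algorithm on 2 and 3; the successive quotients are the partial quotients a_0, a_1, ... (each step inverts the fractional part left over by the previous one):
  2 = 0*3 + 2, so a_0 = 0.
  3 = 1*2 + 1, so a_1 = 1.
  2 = 2*1 + 0, so a_2 = 2.
The remainder reaches 0 after 3 divisions, so the expansion has 3 partial quotients, read off in order.

[0; 1, 2]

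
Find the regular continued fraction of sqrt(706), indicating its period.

[26; (1, 1, 3, 26, 3, 1, 1, 52)]

Write x_i = (sqrt(706) + m_i)/d_i with (m_0, d_0) = (0, 1). a_0 = floor(sqrt(706)) = 26, since 26^2 = 676 <= 706 < 729 = 27^2.
Iterate m_{i+1} = d_i*a_i - m_i, d_{i+1} = (706 - m_{i+1}^2)/d_i, a_{i+1} = floor((a_0 + m_{i+1})/d_{i+1}):
  m_1 = 1*26 - 0 = 26, d_1 = (706 - 26^2)/1 = 30/1 = 30, a_1 = floor((26 + 26)/30) = 1.
  m_2 = 30*1 - 26 = 4, d_2 = (706 - 4^2)/30 = 690/30 = 23, a_2 = floor((26 + 4)/23) = 1.
  m_3 = 23*1 - 4 = 19, d_3 = (706 - 19^2)/23 = 345/23 = 15, a_3 = floor((26 + 19)/15) = 3.
  m_4 = 15*3 - 19 = 26, d_4 = (706 - 26^2)/15 = 30/15 = 2, a_4 = floor((26 + 26)/2) = 26.
  m_5 = 2*26 - 26 = 26, d_5 = (706 - 26^2)/2 = 30/2 = 15, a_5 = floor((26 + 26)/15) = 3.
  m_6 = 15*3 - 26 = 19, d_6 = (706 - 19^2)/15 = 345/15 = 23, a_6 = floor((26 + 19)/23) = 1.
  m_7 = 23*1 - 19 = 4, d_7 = (706 - 4^2)/23 = 690/23 = 30, a_7 = floor((26 + 4)/30) = 1.
  m_8 = 30*1 - 4 = 26, d_8 = (706 - 26^2)/30 = 30/30 = 1, a_8 = floor((26 + 26)/1) = 52.
  m_9 = 1*52 - 26 = 26, d_9 = (706 - 26^2)/1 = 30/1 = 30: (m_9, d_9) = (m_1, d_1) = (26, 30), so from here the quotients repeat a_1, ..., a_8; the period length is 8.
Hence the expansion of sqrt(706) is a_0 = 26 followed by the repeating block 1, 1, 3, 26, 3, 1, 1, 52 (period 8).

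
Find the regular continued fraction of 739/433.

Run the Euclidean algorithm on 739 and 433; the successive quotients are the partial quotients a_0, a_1, ... (each step inverts the fractional part left over by the previous one):
  739 = 1*433 + 306, so a_0 = 1.
  433 = 1*306 + 127, so a_1 = 1.
  306 = 2*127 + 52, so a_2 = 2.
  127 = 2*52 + 23, so a_3 = 2.
  52 = 2*23 + 6, so a_4 = 2.
  23 = 3*6 + 5, so a_5 = 3.
  6 = 1*5 + 1, so a_6 = 1.
  5 = 5*1 + 0, so a_7 = 5.
The remainder reaches 0 after 8 divisions, so the expansion has 8 partial quotients, read off in order.

[1; 1, 2, 2, 2, 3, 1, 5]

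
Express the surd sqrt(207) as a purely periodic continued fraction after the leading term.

[14; (2, 1, 1, 2, 1, 1, 2, 28)]

Write x_i = (sqrt(207) + m_i)/d_i with (m_0, d_0) = (0, 1). a_0 = floor(sqrt(207)) = 14, since 14^2 = 196 <= 207 < 225 = 15^2.
Iterate m_{i+1} = d_i*a_i - m_i, d_{i+1} = (207 - m_{i+1}^2)/d_i, a_{i+1} = floor((a_0 + m_{i+1})/d_{i+1}):
  m_1 = 1*14 - 0 = 14, d_1 = (207 - 14^2)/1 = 11/1 = 11, a_1 = floor((14 + 14)/11) = 2.
  m_2 = 11*2 - 14 = 8, d_2 = (207 - 8^2)/11 = 143/11 = 13, a_2 = floor((14 + 8)/13) = 1.
  m_3 = 13*1 - 8 = 5, d_3 = (207 - 5^2)/13 = 182/13 = 14, a_3 = floor((14 + 5)/14) = 1.
  m_4 = 14*1 - 5 = 9, d_4 = (207 - 9^2)/14 = 126/14 = 9, a_4 = floor((14 + 9)/9) = 2.
  m_5 = 9*2 - 9 = 9, d_5 = (207 - 9^2)/9 = 126/9 = 14, a_5 = floor((14 + 9)/14) = 1.
  m_6 = 14*1 - 9 = 5, d_6 = (207 - 5^2)/14 = 182/14 = 13, a_6 = floor((14 + 5)/13) = 1.
  m_7 = 13*1 - 5 = 8, d_7 = (207 - 8^2)/13 = 143/13 = 11, a_7 = floor((14 + 8)/11) = 2.
  m_8 = 11*2 - 8 = 14, d_8 = (207 - 14^2)/11 = 11/11 = 1, a_8 = floor((14 + 14)/1) = 28.
  m_9 = 1*28 - 14 = 14, d_9 = (207 - 14^2)/1 = 11/1 = 11: (m_9, d_9) = (m_1, d_1) = (14, 11), so from here the quotients repeat a_1, ..., a_8; the period length is 8.
Hence the expansion of sqrt(207) is a_0 = 14 followed by the repeating block 2, 1, 1, 2, 1, 1, 2, 28 (period 8).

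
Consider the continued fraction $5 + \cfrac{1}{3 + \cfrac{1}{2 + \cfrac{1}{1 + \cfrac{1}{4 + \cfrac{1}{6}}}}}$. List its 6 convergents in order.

5/1, 16/3, 37/7, 53/10, 249/47, 1547/292

Using the convergent recurrence p_i = a_i*p_{i-1} + p_{i-2}, q_i = a_i*q_{i-1} + q_{i-2} with p_{-2}=0, p_{-1}=1, q_{-2}=1, q_{-1}=0:
  i=0: a_0=5, p_0 = 5*1 + 0 = 5, q_0 = 5*0 + 1 = 1.
  i=1: a_1=3, p_1 = 3*5 + 1 = 16, q_1 = 3*1 + 0 = 3.
  i=2: a_2=2, p_2 = 2*16 + 5 = 37, q_2 = 2*3 + 1 = 7.
  i=3: a_3=1, p_3 = 1*37 + 16 = 53, q_3 = 1*7 + 3 = 10.
  i=4: a_4=4, p_4 = 4*53 + 37 = 249, q_4 = 4*10 + 7 = 47.
  i=5: a_5=6, p_5 = 6*249 + 53 = 1547, q_5 = 6*47 + 10 = 292.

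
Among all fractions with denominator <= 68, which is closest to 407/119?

Expand x = 407/119 as a continued fraction with the Euclidean algorithm:
  407 = 3*119 + 50, so a_0 = 3.
  119 = 2*50 + 19, so a_1 = 2.
  50 = 2*19 + 12, so a_2 = 2.
  19 = 1*12 + 7, so a_3 = 1.
  12 = 1*7 + 5, so a_4 = 1.
  7 = 1*5 + 2, so a_5 = 1.
  5 = 2*2 + 1, so a_6 = 2.
  2 = 2*1 + 0, so a_7 = 2.
so x = [3; 2, 2, 1, 1, 1, 2, 2].
Convergents (p_i = a_i*p_{i-1} + p_{i-2}, q_i = a_i*q_{i-1} + q_{i-2} with p_{-2}=0, p_{-1}=1, q_{-2}=1, q_{-1}=0), until the denominator exceeds 68:
  i=0: a_0=3, p_0 = 3*1 + 0 = 3, q_0 = 3*0 + 1 = 1.
  i=1: a_1=2, p_1 = 2*3 + 1 = 7, q_1 = 2*1 + 0 = 2.
  i=2: a_2=2, p_2 = 2*7 + 3 = 17, q_2 = 2*2 + 1 = 5.
  i=3: a_3=1, p_3 = 1*17 + 7 = 24, q_3 = 1*5 + 2 = 7.
  i=4: a_4=1, p_4 = 1*24 + 17 = 41, q_4 = 1*7 + 5 = 12.
  i=5: a_5=1, p_5 = 1*41 + 24 = 65, q_5 = 1*12 + 7 = 19.
  i=6: a_6=2, p_6 = 2*65 + 41 = 171, q_6 = 2*19 + 12 = 50.
  i=7: a_7=2, p_7 = 2*171 + 65 = 407, q_7 = 2*50 + 19 = 119.
q_7 = 119 > 68, so the last convergent with denominator <= 68 is p_6/q_6 = 171/50.
The closest fraction with denominator <= 68 is either p_6/q_6 or the intermediate fraction (k*p_6 + p_5)/(k*q_6 + q_5) with the largest k >= 1 whose denominator stays <= 68; these approach x as k grows, and every other convergent or intermediate fraction in range is farther away.
Largest k: floor((68 - q_5)/q_6) = floor((68 - 19)/50) = 0.
Since k = 0, no intermediate fraction beyond p_6/q_6 has denominator <= 68, so the convergent 171/50 is the closest (its error is |407*50 - 171*119|/(119*50) = 1/5950).

171/50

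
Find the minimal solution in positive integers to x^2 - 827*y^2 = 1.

First expand sqrt(827) as a continued fraction. With x_i = (sqrt(827) + m_i)/d_i and (m_0, d_0) = (0, 1): a_0 = floor(sqrt(827)) = 28, since 28^2 = 784 <= 827 < 841 = 29^2.
Iterate m_{i+1} = d_i*a_i - m_i, d_{i+1} = (827 - m_{i+1}^2)/d_i, a_{i+1} = floor((a_0 + m_{i+1})/d_{i+1}):
  m_1 = 1*28 - 0 = 28, d_1 = (827 - 28^2)/1 = 43/1 = 43, a_1 = floor((28 + 28)/43) = 1.
  m_2 = 43*1 - 28 = 15, d_2 = (827 - 15^2)/43 = 602/43 = 14, a_2 = floor((28 + 15)/14) = 3.
  m_3 = 14*3 - 15 = 27, d_3 = (827 - 27^2)/14 = 98/14 = 7, a_3 = floor((28 + 27)/7) = 7.
  m_4 = 7*7 - 27 = 22, d_4 = (827 - 22^2)/7 = 343/7 = 49, a_4 = floor((28 + 22)/49) = 1.
  m_5 = 49*1 - 22 = 27, d_5 = (827 - 27^2)/49 = 98/49 = 2, a_5 = floor((28 + 27)/2) = 27.
  m_6 = 2*27 - 27 = 27, d_6 = (827 - 27^2)/2 = 98/2 = 49, a_6 = floor((28 + 27)/49) = 1.
  m_7 = 49*1 - 27 = 22, d_7 = (827 - 22^2)/49 = 343/49 = 7, a_7 = floor((28 + 22)/7) = 7.
  m_8 = 7*7 - 22 = 27, d_8 = (827 - 27^2)/7 = 98/7 = 14, a_8 = floor((28 + 27)/14) = 3.
  m_9 = 14*3 - 27 = 15, d_9 = (827 - 15^2)/14 = 602/14 = 43, a_9 = floor((28 + 15)/43) = 1.
  m_10 = 43*1 - 15 = 28, d_10 = (827 - 28^2)/43 = 43/43 = 1, a_10 = floor((28 + 28)/1) = 56.
  m_11 = 1*56 - 28 = 28, d_11 = (827 - 28^2)/1 = 43/1 = 43: (m_11, d_11) = (m_1, d_1) = (28, 43), so from here the quotients repeat a_1, ..., a_10; the period length is 10.
So sqrt(827) = [28; (1, 3, 7, 1, 27, 1, 7, 3, 1, 56)] with period length k = 10.
k is even, so the fundamental solution of x^2 - 827y^2 = 1 is (p_{k-1}, q_{k-1}) = (p_9, q_9); compute convergents through index 9.
Convergents (p_i = a_i*p_{i-1} + p_{i-2}, q_i = a_i*q_{i-1} + q_{i-2} with p_{-2}=0, p_{-1}=1, q_{-2}=1, q_{-1}=0):
  i=0: a_0=28, p_0 = 28*1 + 0 = 28, q_0 = 28*0 + 1 = 1.
  i=1: a_1=1, p_1 = 1*28 + 1 = 29, q_1 = 1*1 + 0 = 1.
  i=2: a_2=3, p_2 = 3*29 + 28 = 115, q_2 = 3*1 + 1 = 4.
  i=3: a_3=7, p_3 = 7*115 + 29 = 834, q_3 = 7*4 + 1 = 29.
  i=4: a_4=1, p_4 = 1*834 + 115 = 949, q_4 = 1*29 + 4 = 33.
  i=5: a_5=27, p_5 = 27*949 + 834 = 26457, q_5 = 27*33 + 29 = 920.
  i=6: a_6=1, p_6 = 1*26457 + 949 = 27406, q_6 = 1*920 + 33 = 953.
  i=7: a_7=7, p_7 = 7*27406 + 26457 = 218299, q_7 = 7*953 + 920 = 7591.
  i=8: a_8=3, p_8 = 3*218299 + 27406 = 682303, q_8 = 3*7591 + 953 = 23726.
  i=9: a_9=1, p_9 = 1*682303 + 218299 = 900602, q_9 = 1*23726 + 7591 = 31317.
Check: 900602^2 - 827*31317^2 = 811083962404 - 811083962403 = 1, so (x, y) = (900602, 31317) solves the equation, and by the theorem it is the least positive solution.

(x, y) = (900602, 31317)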